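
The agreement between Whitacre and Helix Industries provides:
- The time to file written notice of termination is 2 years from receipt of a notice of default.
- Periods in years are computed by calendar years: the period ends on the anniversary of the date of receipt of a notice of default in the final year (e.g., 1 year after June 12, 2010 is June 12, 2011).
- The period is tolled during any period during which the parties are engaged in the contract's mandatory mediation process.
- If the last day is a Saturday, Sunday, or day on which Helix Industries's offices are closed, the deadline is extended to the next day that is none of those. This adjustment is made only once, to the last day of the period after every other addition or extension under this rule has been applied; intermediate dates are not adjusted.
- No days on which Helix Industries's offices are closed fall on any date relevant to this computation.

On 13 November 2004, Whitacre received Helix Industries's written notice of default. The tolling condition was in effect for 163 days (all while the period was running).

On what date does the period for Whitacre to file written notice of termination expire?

2 years after 13 November 2004 is November 13, 2006.
Tolling adds 163 days: November 13, 2006 + 163 days = April 25, 2007.
April 25, 2007 is a Wednesday and not a day on which Helix Industries's offices are closed, so no extension applies.

April 25, 2007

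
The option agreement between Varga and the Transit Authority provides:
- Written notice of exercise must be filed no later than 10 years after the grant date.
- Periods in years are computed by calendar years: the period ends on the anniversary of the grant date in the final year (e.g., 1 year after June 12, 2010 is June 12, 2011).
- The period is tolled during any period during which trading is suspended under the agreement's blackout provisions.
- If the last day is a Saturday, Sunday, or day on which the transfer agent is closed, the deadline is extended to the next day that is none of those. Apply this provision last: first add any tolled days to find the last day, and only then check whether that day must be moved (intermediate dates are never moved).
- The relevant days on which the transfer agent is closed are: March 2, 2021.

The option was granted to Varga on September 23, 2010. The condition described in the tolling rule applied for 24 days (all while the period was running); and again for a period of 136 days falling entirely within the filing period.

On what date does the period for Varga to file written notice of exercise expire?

March 3, 2021

10 years after September 23, 2010 is September 23, 2020.
Tolling adds 24 days: September 23, 2020 + 24 days = October 17, 2020.
Tolling adds 136 days: October 17, 2020 + 136 days = March 2, 2021.
March 2, 2021 is a listed holiday. The next qualifying day is March 3, 2021.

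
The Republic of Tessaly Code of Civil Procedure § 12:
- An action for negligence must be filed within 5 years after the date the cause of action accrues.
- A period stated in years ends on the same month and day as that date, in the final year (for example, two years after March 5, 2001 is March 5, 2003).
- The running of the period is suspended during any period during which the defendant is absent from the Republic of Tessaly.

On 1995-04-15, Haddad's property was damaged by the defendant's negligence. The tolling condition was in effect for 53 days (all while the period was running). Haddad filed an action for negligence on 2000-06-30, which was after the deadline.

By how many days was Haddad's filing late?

5 years after 1995-04-15 is April 15, 2000.
Tolling adds 53 days: April 15, 2000 + 53 days = June 7, 2000.
The deadline is June 7, 2000; from June 7, 2000 to June 30, 2000 is 23 days.

23 days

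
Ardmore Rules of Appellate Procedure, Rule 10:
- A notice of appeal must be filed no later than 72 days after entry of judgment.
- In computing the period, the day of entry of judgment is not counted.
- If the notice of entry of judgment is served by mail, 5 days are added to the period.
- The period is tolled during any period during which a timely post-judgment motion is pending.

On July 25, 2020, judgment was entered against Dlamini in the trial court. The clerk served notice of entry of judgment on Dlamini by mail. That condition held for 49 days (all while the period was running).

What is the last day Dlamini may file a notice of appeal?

72 days after July 25, 2020 is October 5, 2020.
Service was by mail, adding 5 days: October 5, 2020 + 5 days = October 10, 2020.
Tolling adds 49 days: October 10, 2020 + 49 days = November 28, 2020.

November 28, 2020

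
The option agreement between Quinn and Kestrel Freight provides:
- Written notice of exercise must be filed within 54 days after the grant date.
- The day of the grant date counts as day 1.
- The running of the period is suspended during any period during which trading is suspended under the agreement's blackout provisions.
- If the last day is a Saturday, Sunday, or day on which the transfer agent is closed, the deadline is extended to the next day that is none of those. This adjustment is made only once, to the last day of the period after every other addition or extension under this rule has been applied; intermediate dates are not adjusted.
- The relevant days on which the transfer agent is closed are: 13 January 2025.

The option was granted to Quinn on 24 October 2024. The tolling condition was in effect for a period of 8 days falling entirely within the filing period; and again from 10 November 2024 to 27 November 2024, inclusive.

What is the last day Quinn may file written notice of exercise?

January 14, 2025

Counting 24 October 2024 as day 1, day 54 is December 16, 2024.
Tolling adds 8 days: December 16, 2024 + 8 days = December 24, 2024.
From November 10, 2024 through November 27, 2024 inclusive is 18 days; tolling adds 18 days: December 24, 2024 + 18 days = January 11, 2025.
January 11, 2025 is Saturday; January 12, 2025 is Sunday; January 13, 2025 is a listed holiday. The next qualifying day is January 14, 2025.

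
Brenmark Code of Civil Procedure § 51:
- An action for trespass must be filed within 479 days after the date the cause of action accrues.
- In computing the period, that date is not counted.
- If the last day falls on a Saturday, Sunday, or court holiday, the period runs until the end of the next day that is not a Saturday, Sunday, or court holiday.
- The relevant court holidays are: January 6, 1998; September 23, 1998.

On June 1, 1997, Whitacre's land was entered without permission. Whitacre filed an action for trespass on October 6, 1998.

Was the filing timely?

479 days after June 1, 1997 is September 23, 1998.
September 23, 1998 is a listed holiday. The next qualifying day is September 24, 1998.
The deadline is September 24, 1998; the filing on October 6, 1998 is after that date.

No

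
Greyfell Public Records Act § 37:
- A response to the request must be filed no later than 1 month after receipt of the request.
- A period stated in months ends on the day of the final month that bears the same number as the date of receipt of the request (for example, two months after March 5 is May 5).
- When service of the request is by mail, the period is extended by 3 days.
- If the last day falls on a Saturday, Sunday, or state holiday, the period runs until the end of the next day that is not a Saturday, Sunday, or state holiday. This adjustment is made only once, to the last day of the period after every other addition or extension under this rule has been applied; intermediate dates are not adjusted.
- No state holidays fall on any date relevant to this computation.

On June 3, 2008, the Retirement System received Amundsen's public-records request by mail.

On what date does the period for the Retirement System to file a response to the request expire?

July 7, 2008

1 month after June 3, 2008 is July 3, 2008.
Service was by mail, adding 3 days: July 3, 2008 + 3 days = July 6, 2008.
July 6, 2008 is Sunday. The next qualifying day is July 7, 2008.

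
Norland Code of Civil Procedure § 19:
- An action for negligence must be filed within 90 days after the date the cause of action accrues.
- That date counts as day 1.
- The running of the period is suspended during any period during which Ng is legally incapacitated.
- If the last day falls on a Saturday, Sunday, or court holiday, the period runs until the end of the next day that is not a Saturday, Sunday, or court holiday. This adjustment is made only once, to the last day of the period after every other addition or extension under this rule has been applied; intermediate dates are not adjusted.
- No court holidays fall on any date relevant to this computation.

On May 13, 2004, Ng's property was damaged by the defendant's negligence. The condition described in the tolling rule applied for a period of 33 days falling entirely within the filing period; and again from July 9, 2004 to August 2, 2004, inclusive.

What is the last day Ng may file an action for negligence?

Counting May 13, 2004 as day 1, day 90 is August 10, 2004.
Tolling adds 33 days: August 10, 2004 + 33 days = September 12, 2004.
From July 9, 2004 through August 2, 2004 inclusive is 25 days; tolling adds 25 days: September 12, 2004 + 25 days = October 7, 2004.
October 7, 2004 is a Thursday and not a court holiday, so no extension applies.

October 7, 2004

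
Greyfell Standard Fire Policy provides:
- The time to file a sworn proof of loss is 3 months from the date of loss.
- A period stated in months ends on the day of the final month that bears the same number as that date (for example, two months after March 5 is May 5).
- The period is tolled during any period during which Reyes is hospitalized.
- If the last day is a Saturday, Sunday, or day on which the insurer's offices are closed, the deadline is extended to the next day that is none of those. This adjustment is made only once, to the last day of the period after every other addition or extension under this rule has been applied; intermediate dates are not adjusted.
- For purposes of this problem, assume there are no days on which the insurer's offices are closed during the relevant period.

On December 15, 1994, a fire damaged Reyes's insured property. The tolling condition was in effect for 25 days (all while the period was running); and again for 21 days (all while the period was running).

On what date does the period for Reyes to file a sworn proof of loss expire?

May 1, 1995

3 months after December 15, 1994 is March 15, 1995.
Tolling adds 25 days: March 15, 1995 + 25 days = April 9, 1995.
Tolling adds 21 days: April 9, 1995 + 21 days = April 30, 1995.
April 30, 1995 is Sunday. The next qualifying day is May 1, 1995.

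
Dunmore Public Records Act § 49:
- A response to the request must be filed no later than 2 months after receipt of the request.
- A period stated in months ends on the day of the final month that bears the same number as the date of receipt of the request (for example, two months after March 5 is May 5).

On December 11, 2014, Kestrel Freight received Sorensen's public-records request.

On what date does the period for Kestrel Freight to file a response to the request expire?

2 months after December 11, 2014 is February 11, 2015.

February 11, 2015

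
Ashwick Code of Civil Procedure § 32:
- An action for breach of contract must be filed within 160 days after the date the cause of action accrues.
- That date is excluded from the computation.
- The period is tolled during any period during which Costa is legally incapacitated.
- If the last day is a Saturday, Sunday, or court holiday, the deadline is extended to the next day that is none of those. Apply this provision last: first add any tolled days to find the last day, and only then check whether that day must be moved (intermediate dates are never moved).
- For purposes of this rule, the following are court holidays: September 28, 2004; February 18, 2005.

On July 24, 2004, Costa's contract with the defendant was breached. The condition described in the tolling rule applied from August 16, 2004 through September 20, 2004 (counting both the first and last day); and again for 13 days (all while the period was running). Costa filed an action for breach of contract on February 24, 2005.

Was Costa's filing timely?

No

160 days after July 24, 2004 is December 31, 2004.
From August 16, 2004 through September 20, 2004 inclusive is 36 days; tolling adds 36 days: December 31, 2004 + 36 days = February 5, 2005.
Tolling adds 13 days: February 5, 2005 + 13 days = February 18, 2005.
February 18, 2005 is a listed holiday; February 19, 2005 is Saturday; February 20, 2005 is Sunday. The next qualifying day is February 21, 2005.
The deadline is February 21, 2005; the filing on February 24, 2005 is after that date.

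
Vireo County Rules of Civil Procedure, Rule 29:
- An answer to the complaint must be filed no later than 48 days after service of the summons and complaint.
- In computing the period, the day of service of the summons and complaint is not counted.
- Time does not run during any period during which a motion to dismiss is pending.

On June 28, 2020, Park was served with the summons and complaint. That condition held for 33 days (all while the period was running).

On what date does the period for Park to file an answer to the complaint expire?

September 17, 2020

48 days after June 28, 2020 is August 15, 2020.
Tolling adds 33 days: August 15, 2020 + 33 days = September 17, 2020.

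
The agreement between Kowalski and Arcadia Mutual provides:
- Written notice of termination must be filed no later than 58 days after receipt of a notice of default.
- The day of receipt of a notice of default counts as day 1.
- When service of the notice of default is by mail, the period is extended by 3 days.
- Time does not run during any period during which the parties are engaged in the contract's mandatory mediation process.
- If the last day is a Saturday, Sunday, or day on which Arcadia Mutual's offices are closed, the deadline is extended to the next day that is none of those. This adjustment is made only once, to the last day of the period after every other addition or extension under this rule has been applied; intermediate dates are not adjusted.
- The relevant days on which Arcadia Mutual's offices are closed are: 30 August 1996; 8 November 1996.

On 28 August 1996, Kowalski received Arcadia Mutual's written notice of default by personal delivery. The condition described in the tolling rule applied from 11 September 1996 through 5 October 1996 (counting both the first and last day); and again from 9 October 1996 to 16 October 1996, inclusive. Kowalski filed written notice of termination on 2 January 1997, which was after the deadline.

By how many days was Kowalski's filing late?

37 days

Counting 28 August 1996 as day 1, day 58 is October 24, 1996.
Service was not by mail, so no mail extension applies.
From September 11, 1996 through October 5, 1996 inclusive is 25 days; tolling adds 25 days: October 24, 1996 + 25 days = November 18, 1996.
From October 9, 1996 through October 16, 1996 inclusive is 8 days; tolling adds 8 days: November 18, 1996 + 8 days = November 26, 1996.
November 26, 1996 is a Tuesday and not a day on which Arcadia Mutual's offices are closed, so no extension applies.
The deadline is November 26, 1996; from November 26, 1996 to January 2, 1997 is 37 days.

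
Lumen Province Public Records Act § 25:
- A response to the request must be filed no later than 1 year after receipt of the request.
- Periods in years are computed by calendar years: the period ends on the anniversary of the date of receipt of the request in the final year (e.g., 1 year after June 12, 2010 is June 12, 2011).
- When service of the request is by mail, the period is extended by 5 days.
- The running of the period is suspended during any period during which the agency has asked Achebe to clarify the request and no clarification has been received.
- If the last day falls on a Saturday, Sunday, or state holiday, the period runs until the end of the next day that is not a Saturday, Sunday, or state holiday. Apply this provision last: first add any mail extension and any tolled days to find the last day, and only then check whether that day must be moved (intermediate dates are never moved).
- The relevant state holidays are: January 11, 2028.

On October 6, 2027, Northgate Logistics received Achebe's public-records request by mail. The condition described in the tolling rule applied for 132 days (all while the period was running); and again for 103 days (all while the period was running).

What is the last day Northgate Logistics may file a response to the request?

1 year after October 6, 2027 is October 6, 2028.
Service was by mail, adding 5 days: October 6, 2028 + 5 days = October 11, 2028.
Tolling adds 132 days: October 11, 2028 + 132 days = February 20, 2029.
Tolling adds 103 days: February 20, 2029 + 103 days = June 3, 2029.
June 3, 2029 is Sunday. The next qualifying day is June 4, 2029.

June 4, 2029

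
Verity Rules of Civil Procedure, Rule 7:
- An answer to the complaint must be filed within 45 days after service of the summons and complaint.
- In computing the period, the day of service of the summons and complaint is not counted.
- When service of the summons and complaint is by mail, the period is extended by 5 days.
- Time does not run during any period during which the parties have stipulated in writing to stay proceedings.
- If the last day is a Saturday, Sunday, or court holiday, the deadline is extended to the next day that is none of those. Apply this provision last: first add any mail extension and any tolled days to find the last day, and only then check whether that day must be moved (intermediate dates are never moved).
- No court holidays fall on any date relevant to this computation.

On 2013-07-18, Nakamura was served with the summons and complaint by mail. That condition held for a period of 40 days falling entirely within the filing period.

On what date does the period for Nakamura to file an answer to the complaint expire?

45 days after 2013-07-18 is September 1, 2013.
Service was by mail, adding 5 days: September 1, 2013 + 5 days = September 6, 2013.
Tolling adds 40 days: September 6, 2013 + 40 days = October 16, 2013.
October 16, 2013 is a Wednesday and not a court holiday, so no extension applies.

October 16, 2013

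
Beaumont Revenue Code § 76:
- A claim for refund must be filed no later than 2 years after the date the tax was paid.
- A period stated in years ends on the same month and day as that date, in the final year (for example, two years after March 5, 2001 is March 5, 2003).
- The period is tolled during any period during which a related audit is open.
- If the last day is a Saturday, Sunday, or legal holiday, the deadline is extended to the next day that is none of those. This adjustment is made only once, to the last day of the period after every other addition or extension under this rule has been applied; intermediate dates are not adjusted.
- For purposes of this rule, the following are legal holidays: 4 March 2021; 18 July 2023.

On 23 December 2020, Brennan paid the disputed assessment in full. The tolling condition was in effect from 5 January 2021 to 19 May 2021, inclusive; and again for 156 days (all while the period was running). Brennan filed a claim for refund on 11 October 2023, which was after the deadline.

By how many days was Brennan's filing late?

2 years after 23 December 2020 is December 23, 2022.
From January 5, 2021 through May 19, 2021 inclusive is 135 days; tolling adds 135 days: December 23, 2022 + 135 days = May 7, 2023.
Tolling adds 156 days: May 7, 2023 + 156 days = October 10, 2023.
October 10, 2023 is a Tuesday and not a legal holiday, so no extension applies.
The deadline is October 10, 2023; from October 10, 2023 to October 11, 2023 is 1 days.

1 day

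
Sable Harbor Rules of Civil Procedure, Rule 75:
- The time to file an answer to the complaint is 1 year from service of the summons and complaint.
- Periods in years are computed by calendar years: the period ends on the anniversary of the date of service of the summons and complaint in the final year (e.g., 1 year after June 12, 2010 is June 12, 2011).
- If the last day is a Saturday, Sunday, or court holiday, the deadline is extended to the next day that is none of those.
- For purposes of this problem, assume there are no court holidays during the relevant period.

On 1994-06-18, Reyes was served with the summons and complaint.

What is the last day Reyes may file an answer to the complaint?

1 year after 1994-06-18 is June 18, 1995.
June 18, 1995 is Sunday. The next qualifying day is June 19, 1995.

June 19, 1995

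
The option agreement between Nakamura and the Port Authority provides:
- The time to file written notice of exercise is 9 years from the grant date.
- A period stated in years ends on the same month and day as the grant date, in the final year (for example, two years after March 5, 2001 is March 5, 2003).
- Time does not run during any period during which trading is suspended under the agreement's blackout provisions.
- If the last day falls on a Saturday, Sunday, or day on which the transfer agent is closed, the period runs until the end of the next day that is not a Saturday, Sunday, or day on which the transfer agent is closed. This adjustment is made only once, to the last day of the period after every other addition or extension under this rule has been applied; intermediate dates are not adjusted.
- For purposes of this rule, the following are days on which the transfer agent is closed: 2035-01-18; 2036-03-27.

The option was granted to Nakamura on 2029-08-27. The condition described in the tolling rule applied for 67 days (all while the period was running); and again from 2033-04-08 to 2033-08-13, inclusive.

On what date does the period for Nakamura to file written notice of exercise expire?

9 years after 2029-08-27 is August 27, 2038.
Tolling adds 67 days: August 27, 2038 + 67 days = November 2, 2038.
From April 8, 2033 through August 13, 2033 inclusive is 128 days; tolling adds 128 days: November 2, 2038 + 128 days = March 10, 2039.
March 10, 2039 is a Thursday and not a day on which the transfer agent is closed, so no extension applies.

March 10, 2039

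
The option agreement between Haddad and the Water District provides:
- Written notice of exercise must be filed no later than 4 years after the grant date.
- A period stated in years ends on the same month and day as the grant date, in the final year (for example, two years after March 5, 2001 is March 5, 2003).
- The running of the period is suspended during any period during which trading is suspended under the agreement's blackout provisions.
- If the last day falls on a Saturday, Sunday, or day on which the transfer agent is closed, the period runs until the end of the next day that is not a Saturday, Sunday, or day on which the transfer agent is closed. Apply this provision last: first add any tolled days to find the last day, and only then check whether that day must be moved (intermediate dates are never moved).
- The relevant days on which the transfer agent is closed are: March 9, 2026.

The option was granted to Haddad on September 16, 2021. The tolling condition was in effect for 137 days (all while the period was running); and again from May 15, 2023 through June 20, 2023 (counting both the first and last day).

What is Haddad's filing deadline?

4 years after September 16, 2021 is September 16, 2025.
Tolling adds 137 days: September 16, 2025 + 137 days = January 31, 2026.
From May 15, 2023 through June 20, 2023 inclusive is 37 days; tolling adds 37 days: January 31, 2026 + 37 days = March 9, 2026.
March 9, 2026 is a listed holiday. The next qualifying day is March 10, 2026.

March 10, 2026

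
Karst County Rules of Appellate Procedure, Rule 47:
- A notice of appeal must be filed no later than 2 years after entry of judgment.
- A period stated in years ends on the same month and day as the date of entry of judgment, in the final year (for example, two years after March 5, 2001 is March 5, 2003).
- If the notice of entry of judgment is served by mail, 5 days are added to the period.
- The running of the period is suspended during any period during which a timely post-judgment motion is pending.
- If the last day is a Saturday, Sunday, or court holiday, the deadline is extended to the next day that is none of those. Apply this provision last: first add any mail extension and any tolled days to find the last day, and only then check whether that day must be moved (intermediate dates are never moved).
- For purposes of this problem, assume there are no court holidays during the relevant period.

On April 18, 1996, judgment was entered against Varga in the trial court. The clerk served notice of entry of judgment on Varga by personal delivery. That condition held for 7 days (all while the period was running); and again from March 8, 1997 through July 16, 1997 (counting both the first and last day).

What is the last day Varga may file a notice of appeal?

2 years after April 18, 1996 is April 18, 1998.
Service was not by mail, so no mail extension applies.
Tolling adds 7 days: April 18, 1998 + 7 days = April 25, 1998.
From March 8, 1997 through July 16, 1997 inclusive is 131 days; tolling adds 131 days: April 25, 1998 + 131 days = September 3, 1998.
September 3, 1998 is a Thursday and not a court holiday, so no extension applies.

September 3, 1998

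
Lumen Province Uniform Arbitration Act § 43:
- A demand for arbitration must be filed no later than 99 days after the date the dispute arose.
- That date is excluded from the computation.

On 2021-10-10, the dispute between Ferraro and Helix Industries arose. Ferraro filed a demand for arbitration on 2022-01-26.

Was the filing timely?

99 days after 2021-10-10 is January 17, 2022.
The deadline is January 17, 2022; the filing on January 26, 2022 is after that date.

No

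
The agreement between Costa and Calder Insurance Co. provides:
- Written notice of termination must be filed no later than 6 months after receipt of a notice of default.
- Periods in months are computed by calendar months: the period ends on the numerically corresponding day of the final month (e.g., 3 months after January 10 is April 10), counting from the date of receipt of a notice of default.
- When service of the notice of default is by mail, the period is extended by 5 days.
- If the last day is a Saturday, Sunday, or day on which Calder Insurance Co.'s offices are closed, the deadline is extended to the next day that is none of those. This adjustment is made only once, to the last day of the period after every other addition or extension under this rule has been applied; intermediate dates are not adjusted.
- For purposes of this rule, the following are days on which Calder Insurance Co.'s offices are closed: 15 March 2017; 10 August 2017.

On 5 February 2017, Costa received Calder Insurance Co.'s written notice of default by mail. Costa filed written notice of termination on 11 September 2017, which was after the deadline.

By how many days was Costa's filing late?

6 months after 5 February 2017 is August 5, 2017.
Service was by mail, adding 5 days: August 5, 2017 + 5 days = August 10, 2017.
August 10, 2017 is a listed holiday. The next qualifying day is August 11, 2017.
The deadline is August 11, 2017; from August 11, 2017 to September 11, 2017 is 31 days.

31 days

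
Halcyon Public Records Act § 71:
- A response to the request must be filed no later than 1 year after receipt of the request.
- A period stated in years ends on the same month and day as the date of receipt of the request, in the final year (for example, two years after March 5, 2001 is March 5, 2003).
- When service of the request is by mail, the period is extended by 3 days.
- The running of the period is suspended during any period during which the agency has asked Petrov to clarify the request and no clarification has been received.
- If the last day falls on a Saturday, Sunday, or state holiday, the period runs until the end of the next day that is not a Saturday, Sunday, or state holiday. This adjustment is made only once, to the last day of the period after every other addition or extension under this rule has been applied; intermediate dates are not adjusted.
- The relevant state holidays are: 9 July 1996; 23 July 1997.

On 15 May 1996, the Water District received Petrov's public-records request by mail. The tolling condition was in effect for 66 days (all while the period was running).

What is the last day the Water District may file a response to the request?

July 24, 1997

1 year after 15 May 1996 is May 15, 1997.
Service was by mail, adding 3 days: May 15, 1997 + 3 days = May 18, 1997.
Tolling adds 66 days: May 18, 1997 + 66 days = July 23, 1997.
July 23, 1997 is a listed holiday. The next qualifying day is July 24, 1997.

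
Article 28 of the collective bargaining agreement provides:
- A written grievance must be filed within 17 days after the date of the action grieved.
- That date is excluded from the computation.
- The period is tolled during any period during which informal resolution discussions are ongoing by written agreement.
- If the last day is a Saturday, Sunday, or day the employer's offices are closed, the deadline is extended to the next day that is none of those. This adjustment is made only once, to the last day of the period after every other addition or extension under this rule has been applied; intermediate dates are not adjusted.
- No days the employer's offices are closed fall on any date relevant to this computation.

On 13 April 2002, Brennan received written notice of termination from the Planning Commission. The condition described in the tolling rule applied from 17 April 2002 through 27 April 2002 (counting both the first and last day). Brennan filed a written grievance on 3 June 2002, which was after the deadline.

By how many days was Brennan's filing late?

17 days after 13 April 2002 is April 30, 2002.
From April 17, 2002 through April 27, 2002 inclusive is 11 days; tolling adds 11 days: April 30, 2002 + 11 days = May 11, 2002.
May 11, 2002 is Saturday; May 12, 2002 is Sunday. The next qualifying day is May 13, 2002.
The deadline is May 13, 2002; from May 13, 2002 to June 3, 2002 is 21 days.

21 days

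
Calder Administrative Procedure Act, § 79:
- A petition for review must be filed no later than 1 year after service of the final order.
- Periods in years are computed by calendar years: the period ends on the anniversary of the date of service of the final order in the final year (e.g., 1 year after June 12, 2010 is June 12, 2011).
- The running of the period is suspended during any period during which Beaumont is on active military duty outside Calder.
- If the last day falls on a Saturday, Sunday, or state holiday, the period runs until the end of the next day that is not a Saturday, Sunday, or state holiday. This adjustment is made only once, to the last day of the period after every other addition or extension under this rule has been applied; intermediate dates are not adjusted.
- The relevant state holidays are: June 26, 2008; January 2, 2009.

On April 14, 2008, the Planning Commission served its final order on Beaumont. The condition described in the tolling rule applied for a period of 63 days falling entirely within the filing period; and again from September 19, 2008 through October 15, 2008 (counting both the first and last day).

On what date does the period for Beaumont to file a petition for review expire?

July 13, 2009

1 year after April 14, 2008 is April 14, 2009.
Tolling adds 63 days: April 14, 2009 + 63 days = June 16, 2009.
From September 19, 2008 through October 15, 2008 inclusive is 27 days; tolling adds 27 days: June 16, 2009 + 27 days = July 13, 2009.
July 13, 2009 is a Monday and not a state holiday, so no extension applies.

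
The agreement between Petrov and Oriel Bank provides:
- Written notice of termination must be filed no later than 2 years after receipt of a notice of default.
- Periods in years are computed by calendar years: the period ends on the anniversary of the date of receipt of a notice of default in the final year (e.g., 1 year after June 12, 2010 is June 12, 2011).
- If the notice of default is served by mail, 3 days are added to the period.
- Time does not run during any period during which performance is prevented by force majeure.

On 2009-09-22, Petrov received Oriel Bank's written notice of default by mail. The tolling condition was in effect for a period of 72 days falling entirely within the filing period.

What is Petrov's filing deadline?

December 6, 2011

2 years after 2009-09-22 is September 22, 2011.
Service was by mail, adding 3 days: September 22, 2011 + 3 days = September 25, 2011.
Tolling adds 72 days: September 25, 2011 + 72 days = December 6, 2011.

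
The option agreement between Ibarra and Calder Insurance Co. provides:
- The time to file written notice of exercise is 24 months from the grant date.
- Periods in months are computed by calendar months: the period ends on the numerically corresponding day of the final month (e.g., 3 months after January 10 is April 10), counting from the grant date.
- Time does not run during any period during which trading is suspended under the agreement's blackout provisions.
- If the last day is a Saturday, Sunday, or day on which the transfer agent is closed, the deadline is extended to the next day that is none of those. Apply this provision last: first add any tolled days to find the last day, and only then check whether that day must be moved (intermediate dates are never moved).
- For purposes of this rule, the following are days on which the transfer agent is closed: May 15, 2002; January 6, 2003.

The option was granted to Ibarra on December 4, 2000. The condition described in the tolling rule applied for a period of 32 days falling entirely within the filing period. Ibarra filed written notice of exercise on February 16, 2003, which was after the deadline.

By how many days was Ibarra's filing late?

24 months after December 4, 2000 is December 4, 2002.
Tolling adds 32 days: December 4, 2002 + 32 days = January 5, 2003.
January 5, 2003 is Sunday; January 6, 2003 is a listed holiday. The next qualifying day is January 7, 2003.
The deadline is January 7, 2003; from January 7, 2003 to February 16, 2003 is 40 days.

40 days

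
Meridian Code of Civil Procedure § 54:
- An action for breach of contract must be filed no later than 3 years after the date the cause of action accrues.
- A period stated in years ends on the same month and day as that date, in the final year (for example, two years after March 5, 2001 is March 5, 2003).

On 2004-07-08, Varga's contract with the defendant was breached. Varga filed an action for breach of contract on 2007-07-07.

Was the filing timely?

3 years after 2004-07-08 is July 8, 2007.
The deadline is July 8, 2007; the filing on July 7, 2007 is on or before that date.

Yes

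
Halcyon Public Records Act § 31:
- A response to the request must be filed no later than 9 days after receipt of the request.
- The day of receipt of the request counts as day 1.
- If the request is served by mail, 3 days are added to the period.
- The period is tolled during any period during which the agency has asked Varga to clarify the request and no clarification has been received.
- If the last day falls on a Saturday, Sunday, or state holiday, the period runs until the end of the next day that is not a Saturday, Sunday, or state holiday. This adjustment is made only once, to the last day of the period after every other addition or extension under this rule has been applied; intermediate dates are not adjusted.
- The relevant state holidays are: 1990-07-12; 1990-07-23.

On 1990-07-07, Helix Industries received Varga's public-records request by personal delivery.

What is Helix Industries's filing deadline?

Counting 1990-07-07 as day 1, day 9 is July 15, 1990.
Service was not by mail, so no mail extension applies.
July 15, 1990 is Sunday. The next qualifying day is July 16, 1990.

July 16, 1990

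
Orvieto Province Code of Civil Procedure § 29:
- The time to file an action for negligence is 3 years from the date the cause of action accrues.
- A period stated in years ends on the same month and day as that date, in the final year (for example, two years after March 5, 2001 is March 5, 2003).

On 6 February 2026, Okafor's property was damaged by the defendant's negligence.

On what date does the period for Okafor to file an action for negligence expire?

February 6, 2029

3 years after 6 February 2026 is February 6, 2029.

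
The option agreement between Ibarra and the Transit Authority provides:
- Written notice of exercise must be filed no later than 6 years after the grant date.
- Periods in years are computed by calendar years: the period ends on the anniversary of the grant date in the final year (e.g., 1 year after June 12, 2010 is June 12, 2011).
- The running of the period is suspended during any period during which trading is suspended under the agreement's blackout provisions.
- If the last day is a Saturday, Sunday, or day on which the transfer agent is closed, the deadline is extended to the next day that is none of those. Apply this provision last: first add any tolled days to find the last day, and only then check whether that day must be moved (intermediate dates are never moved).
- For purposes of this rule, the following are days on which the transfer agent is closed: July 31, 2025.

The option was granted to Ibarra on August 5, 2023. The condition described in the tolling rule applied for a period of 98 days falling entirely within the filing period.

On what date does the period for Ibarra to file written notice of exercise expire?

6 years after August 5, 2023 is August 5, 2029.
Tolling adds 98 days: August 5, 2029 + 98 days = November 11, 2029.
November 11, 2029 is Sunday. The next qualifying day is November 12, 2029.

November 12, 2029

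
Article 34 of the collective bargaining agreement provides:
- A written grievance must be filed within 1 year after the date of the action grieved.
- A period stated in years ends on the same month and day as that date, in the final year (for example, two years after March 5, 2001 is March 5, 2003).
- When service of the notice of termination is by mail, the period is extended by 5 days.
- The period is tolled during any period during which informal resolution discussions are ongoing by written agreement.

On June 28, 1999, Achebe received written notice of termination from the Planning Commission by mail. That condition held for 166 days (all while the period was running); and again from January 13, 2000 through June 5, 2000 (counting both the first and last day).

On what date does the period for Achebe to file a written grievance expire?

May 10, 2001

1 year after June 28, 1999 is June 28, 2000.
Service was by mail, adding 5 days: June 28, 2000 + 5 days = July 3, 2000.
Tolling adds 166 days: July 3, 2000 + 166 days = December 16, 2000.
From January 13, 2000 through June 5, 2000 inclusive is 145 days; tolling adds 145 days: December 16, 2000 + 145 days = May 10, 2001.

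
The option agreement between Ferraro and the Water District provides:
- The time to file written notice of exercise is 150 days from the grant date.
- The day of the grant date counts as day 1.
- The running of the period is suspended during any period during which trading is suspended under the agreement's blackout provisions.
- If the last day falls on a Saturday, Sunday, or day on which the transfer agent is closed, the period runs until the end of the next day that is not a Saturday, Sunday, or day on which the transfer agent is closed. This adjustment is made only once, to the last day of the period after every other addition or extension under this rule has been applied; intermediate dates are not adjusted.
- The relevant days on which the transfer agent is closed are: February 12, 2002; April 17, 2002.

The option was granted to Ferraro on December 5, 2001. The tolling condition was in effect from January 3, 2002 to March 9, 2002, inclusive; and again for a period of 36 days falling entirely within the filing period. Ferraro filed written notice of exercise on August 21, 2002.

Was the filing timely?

No

Counting December 5, 2001 as day 1, day 150 is May 3, 2002.
From January 3, 2002 through March 9, 2002 inclusive is 66 days; tolling adds 66 days: May 3, 2002 + 66 days = July 8, 2002.
Tolling adds 36 days: July 8, 2002 + 36 days = August 13, 2002.
August 13, 2002 is a Tuesday and not a day on which the transfer agent is closed, so no extension applies.
The deadline is August 13, 2002; the filing on August 21, 2002 is after that date.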